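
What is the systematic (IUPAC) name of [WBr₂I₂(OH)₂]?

There is no counter-ion, so the complex is neutral overall.
Ligand charges: 2×hydroxo (-1 each), 2×bromo (-1 each), 2×iodo (-1 each); total -6. So W + (-6) = 0, giving W = +6.
Ligands are named alphabetically: bromo before hydroxo before iodo.

dibromodihydroxodiiodotungsten(VI)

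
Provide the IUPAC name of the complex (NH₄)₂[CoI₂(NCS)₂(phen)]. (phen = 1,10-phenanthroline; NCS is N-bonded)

The 2 ammonium counter-ions carry a total charge of +2, so each complex ion is 2−.
Ligand charges: 2×iodo (-1 each), 1×1,10-phenanthroline (neutral), 2×isothiocyanato (-1 each); total -4. So Co + (-4) = 2−, giving Co = +2.
Ligands are named alphabetically: iodo before isothiocyanato before phenanthroline.
The complex ion is anionic, so cobalt takes the -ate form cobaltate(II).

ammonium diiododiisothiocyanato(1,10-phenanthroline)cobaltate(II)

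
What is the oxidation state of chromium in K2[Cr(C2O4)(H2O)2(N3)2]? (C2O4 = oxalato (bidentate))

+2

2 potassium outside the brackets (+1 each) → the complex ion is 2−.
Ligand charges: 2×H2O neutral; 2×N3 = -2; 1×C2O4 = -2; sum -4.
Cr + (-4) = 2− ⇒ Cr is +2.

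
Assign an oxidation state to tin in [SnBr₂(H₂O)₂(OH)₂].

No counter-ion: the bracketed complex is neutral.
Ligand charges: 2×OH = -2; 2×H2O neutral; 2×Br = -2; sum -4.
Sn + (-4) = 0 ⇒ Sn is +4.

+4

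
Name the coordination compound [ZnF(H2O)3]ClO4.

triaquafluorozinc(II) perchlorate

The 1 perchlorate counter-ion carries a total charge of -1, so each complex ion is 1+.
Ligand charges: 1×fluoro (-1 each), 3×aqua (neutral); total -1. So Zn + (-1) = 1+, giving Zn = +2.
Ligands are named alphabetically: aqua before fluoro.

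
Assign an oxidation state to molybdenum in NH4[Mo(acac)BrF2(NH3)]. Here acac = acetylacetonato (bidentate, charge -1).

1 ammonium outside the brackets (+1 each) → the complex ion is 1−.
Ligand charges: 1×Br = -1; 1×NH3 neutral; 1×acac = -1; 2×F = -2; sum -4.
Mo + (-4) = 1− ⇒ Mo is +3.

+3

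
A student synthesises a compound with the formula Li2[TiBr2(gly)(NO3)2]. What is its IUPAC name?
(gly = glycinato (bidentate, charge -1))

lithium dibromo(glycinato)dinitratotitanate(III)

The 2 lithium counter-ions carry a total charge of +2, so each complex ion is 2−.
Ligand charges: 2×nitrato (-1 each), 2×bromo (-1 each), 1×glycinato (-1 each); total -5. So Ti + (-5) = 2−, giving Ti = +3.
The complex ion is anionic, so titanium takes the -ate form titanate(III).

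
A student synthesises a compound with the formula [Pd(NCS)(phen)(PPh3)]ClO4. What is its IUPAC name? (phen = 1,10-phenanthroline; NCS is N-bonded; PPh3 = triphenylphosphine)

isothiocyanato(1,10-phenanthroline)(triphenylphosphine)palladium(II) perchlorate

The 1 perchlorate counter-ion carries a total charge of -1, so each complex ion is 1+.
Ligand charges: 1×1,10-phenanthroline (neutral), 1×isothiocyanato (-1 each), 1×triphenylphosphine (neutral); total -1. So Pd + (-1) = 1+, giving Pd = +2.
Ligands are named alphabetically: isothiocyanato before phenanthroline before triphenylphosphine.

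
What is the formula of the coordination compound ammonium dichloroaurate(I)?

NH4[AuCl2]

Ligands: 2 chloro (Cl, -1). Ligand charge sum = -2.
With Au in oxidation state +1, the complex ion is [Au...]^1−.
Charge balance with ammonium (+1) requires 1 complex ion per 1 ammonium.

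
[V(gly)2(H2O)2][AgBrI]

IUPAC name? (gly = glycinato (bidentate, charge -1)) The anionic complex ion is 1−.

Both ions are complex: the cation is named first with the plain metal name, the anion second with the -ate form; each ion's ligands are alphabetised independently.
The complex anion is given as 1−; its ligand charges sum to -2, so Ag = +1.
A 1:1 salt means the cation carries the equal and opposite charge, 1+.
Cation: ligand charges sum to -2; for the ion to be 1+, V = +3.

diaquabis(glycinato)vanadium(III) bromoiodoargentate(I)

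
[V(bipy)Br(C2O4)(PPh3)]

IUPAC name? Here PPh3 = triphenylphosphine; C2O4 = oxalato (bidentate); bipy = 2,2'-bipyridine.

There is no counter-ion, so the complex is neutral overall.
Ligand charges: 1×bromo (-1 each), 1×triphenylphosphine (neutral), 1×oxalato (-2 each), 1×2,2'-bipyridine (neutral); total -3. So V + (-3) = 0, giving V = +3.
Ligands are named alphabetically: bipyridine before bromo before oxalato before triphenylphosphine.

(2,2'-bipyridine)bromooxalato(triphenylphosphine)vanadium(III)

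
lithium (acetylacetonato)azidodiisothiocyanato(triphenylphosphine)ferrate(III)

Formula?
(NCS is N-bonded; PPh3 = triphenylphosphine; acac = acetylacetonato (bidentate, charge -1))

Ligands: 2 isothiocyanato (NCS, -1), 1 triphenylphosphine (PPh3, neutral), 1 azido (N3, -1), 1 acetylacetonato (acac, -1). Ligand charge sum = -4.
Charge balance with lithium (+1) requires 1 complex ion per 1 lithium.

Li[Fe(acac)(N3)(NCS)2(PPh3)]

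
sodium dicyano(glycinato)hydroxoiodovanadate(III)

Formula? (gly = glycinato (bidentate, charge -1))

Na2[V(CN)2(gly)I(OH)]

Ligands: 1 iodo (I, -1), 2 cyano (CN, -1), 1 glycinato (gly, -1), 1 hydroxo (OH, -1). Ligand charge sum = -5.
Charge balance with sodium (+1) requires 1 complex ion per 2 sodium.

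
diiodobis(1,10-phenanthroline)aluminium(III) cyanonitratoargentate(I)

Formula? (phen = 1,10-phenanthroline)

[AlI2(phen)2][Ag(CN)(NO3)]

Cation [Al…]: ligand charges -2, Al(III) ⇒ ion charge 1+.
Anion [Ag…]: ligand charges -2, Ag(I) ⇒ ion charge 1−.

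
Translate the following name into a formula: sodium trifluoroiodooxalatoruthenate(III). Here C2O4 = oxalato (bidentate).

Ligands: 3 fluoro (F, -1), 1 oxalato (C2O4, -2), 1 iodo (I, -1). Ligand charge sum = -6.
With Ru in oxidation state +3, the complex ion is [Ru...]^3−.
Charge balance with sodium (+1) requires 1 complex ion per 3 sodium.

Na3[Ru(C2O4)F3I]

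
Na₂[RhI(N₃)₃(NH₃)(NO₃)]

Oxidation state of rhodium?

2 sodium outside the brackets (+1 each) → the complex ion is 2−.
Ligand charges: 3×N3 = -3; 1×NH3 neutral; 1×I = -1; 1×NO3 = -1; sum -5.
Rh + (-5) = 2− ⇒ Rh is +3.

+3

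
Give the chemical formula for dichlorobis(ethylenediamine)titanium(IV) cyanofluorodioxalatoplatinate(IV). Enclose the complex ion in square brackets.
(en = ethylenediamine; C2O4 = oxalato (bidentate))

[TiCl2(en)2][Pt(C2O4)2(CN)F]

Cation [Ti…]: ligand charges -2, Ti(IV) ⇒ ion charge 2+.
Anion [Pt…]: ligand charges -6, Pt(IV) ⇒ ion charge 2−.
One 2+ cation balances one 2− anion.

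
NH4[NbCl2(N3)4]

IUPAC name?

ammonium tetraazidodichloroniobate(V)

The 1 ammonium counter-ion carries a total charge of +1, so each complex ion is 1−.
Ligand charges: 2×chloro (-1 each), 4×azido (-1 each); total -6. So Nb + (-6) = 1−, giving Nb = +5.
Ligands are named alphabetically: azido before chloro.
The complex ion is anionic, so niobium takes the -ate form niobate(V).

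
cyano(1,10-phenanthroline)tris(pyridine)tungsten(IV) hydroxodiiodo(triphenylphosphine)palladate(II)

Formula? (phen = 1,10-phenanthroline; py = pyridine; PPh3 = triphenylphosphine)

[W(CN)(phen)(py)3][PdI2(OH)(PPh3)]3

Cation [W…]: ligand charges -1, W(IV) ⇒ ion charge 3+.
Anion [Pd…]: ligand charges -3, Pd(II) ⇒ ion charge 1−.
One 3+ cation requires 3 of the 1− anion.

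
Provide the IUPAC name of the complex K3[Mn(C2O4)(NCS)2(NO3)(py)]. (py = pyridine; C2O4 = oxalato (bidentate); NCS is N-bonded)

potassium diisothiocyanatonitratooxalato(pyridine)manganate(II)

The 3 potassium counter-ions carry a total charge of +3, so each complex ion is 3−.
Ligand charges: 1×pyridine (neutral), 1×oxalato (-2 each), 1×nitrato (-1 each), 2×isothiocyanato (-1 each); total -5. So Mn + (-5) = 3−, giving Mn = +2.
Ligands are named alphabetically: isothiocyanato before nitrato before oxalato before pyridine.
The complex ion is anionic, so manganese takes the -ate form manganate(II).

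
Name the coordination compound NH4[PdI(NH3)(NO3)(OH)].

ammonium amminehydroxoiodonitratopalladate(II)

The 1 ammonium counter-ion carries a total charge of +1, so each complex ion is 1−.
Ligand charges: 1×iodo (-1 each), 1×ammine (neutral), 1×hydroxo (-1 each), 1×nitrato (-1 each); total -3. So Pd + (-3) = 1−, giving Pd = +2.
The complex ion is anionic, so palladium takes the -ate form palladate(II).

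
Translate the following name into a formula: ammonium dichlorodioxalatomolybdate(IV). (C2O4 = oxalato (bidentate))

(NH4)2[Mo(C2O4)2Cl2]

Ligands: 2 oxalato (C2O4, -2), 2 chloro (Cl, -1). Ligand charge sum = -6.
With Mo in oxidation state +4, the complex ion is [Mo...]^2−.
Charge balance with ammonium (+1) requires 1 complex ion per 2 ammonium.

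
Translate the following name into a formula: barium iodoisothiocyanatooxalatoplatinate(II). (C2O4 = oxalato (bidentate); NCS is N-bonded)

Ligands: 1 oxalato (C2O4, -2), 1 iodo (I, -1), 1 isothiocyanato (NCS, -1). Ligand charge sum = -4.
With Pt in oxidation state +2, the complex ion is [Pt...]^2−.
Charge balance with barium (+2) requires 1 complex ion per 1 barium.

Ba[Pt(C2O4)I(NCS)]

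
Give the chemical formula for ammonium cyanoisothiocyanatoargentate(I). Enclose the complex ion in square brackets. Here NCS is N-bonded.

Ligands: 1 cyano (CN, -1), 1 isothiocyanato (NCS, -1). Ligand charge sum = -2.
Charge balance with ammonium (+1) requires 1 complex ion per 1 ammonium.

NH4[Ag(CN)(NCS)]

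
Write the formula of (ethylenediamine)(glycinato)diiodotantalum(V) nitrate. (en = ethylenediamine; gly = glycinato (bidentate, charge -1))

[Ta(en)(gly)I2](NO3)2

Ligands: 1 ethylenediamine (en, neutral), 1 glycinato (gly, -1), 2 iodo (I, -1). Ligand charge sum = -3.
With Ta in oxidation state +5, the complex ion is [Ta...]^2+.
Charge balance with nitrate (-1) requires 1 complex ion per 2 nitrate.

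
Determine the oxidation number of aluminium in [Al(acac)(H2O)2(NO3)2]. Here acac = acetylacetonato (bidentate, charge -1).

No counter-ion: the bracketed complex is neutral.
Ligand charges: 2×H2O neutral; 2×NO3 = -2; 1×acac = -1; sum -3.
Al + (-3) = 0 ⇒ Al is +3.

+3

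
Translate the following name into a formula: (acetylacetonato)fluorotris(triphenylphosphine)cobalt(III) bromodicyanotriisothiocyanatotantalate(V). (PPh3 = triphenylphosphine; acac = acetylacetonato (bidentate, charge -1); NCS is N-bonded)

Cation [Co…]: ligand charges -2, Co(III) ⇒ ion charge 1+.
Anion [Ta…]: ligand charges -6, Ta(V) ⇒ ion charge 1−.

[Co(acac)F(PPh3)3][TaBr(CN)2(NCS)3]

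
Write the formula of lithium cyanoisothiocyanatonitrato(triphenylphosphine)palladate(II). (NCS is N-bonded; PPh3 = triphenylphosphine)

Ligands: 1 nitrato (NO3, -1), 1 isothiocyanato (NCS, -1), 1 cyano (CN, -1), 1 triphenylphosphine (PPh3, neutral). Ligand charge sum = -3.
With Pd in oxidation state +2, the complex ion is [Pd...]^1−.
Charge balance with lithium (+1) requires 1 complex ion per 1 lithium.

Li[Pd(CN)(NCS)(NO3)(PPh3)]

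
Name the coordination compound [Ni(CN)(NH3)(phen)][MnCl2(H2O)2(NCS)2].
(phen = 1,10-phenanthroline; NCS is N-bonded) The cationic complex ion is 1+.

amminecyano(1,10-phenanthroline)nickel(II) diaquadichlorodiisothiocyanatomanganate(III)

Both ions are complex: the cation is named first with the plain metal name, the anion second with the -ate form; each ion's ligands are alphabetised independently.
The complex cation is given as 1+; its ligand charges sum to -1, so Ni = +2.
A 1:1 salt means the anion carries the equal and opposite charge, 1−.
Anion: ligand charges sum to -4; for the ion to be 1−, Mn = +3.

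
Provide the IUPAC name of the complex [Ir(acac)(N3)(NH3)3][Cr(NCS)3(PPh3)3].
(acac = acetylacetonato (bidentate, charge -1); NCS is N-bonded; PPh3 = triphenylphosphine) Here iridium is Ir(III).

(acetylacetonato)triammineazidoiridium(III) triisothiocyanatotris(triphenylphosphine)chromate(II)

Both ions are complex: the cation is named first with the plain metal name, the anion second with the -ate form; each ion's ligands are alphabetised independently.
Ir is given as +3; the cation's ligand charges sum to -2, so the complex cation is 1+.
A 1:1 salt means the anion carries the equal and opposite charge, 1−.
Anion: ligand charges sum to -3; for the ion to be 1−, Cr = +2.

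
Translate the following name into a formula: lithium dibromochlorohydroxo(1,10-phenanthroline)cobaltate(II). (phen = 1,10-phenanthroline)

Li2[CoBr2Cl(OH)(phen)]

Ligands: 1 hydroxo (OH, -1), 2 bromo (Br, -1), 1 chloro (Cl, -1), 1 1,10-phenanthroline (phen, neutral). Ligand charge sum = -4.
With Co in oxidation state +2, the complex ion is [Co...]^2−.
Charge balance with lithium (+1) requires 1 complex ion per 2 lithium.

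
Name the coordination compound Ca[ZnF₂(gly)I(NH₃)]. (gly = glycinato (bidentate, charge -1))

calcium amminedifluoro(glycinato)iodozincate(II)

The 1 calcium counter-ion carries a total charge of +2, so each complex ion is 2−.
Ligand charges: 1×iodo (-1 each), 1×glycinato (-1 each), 2×fluoro (-1 each), 1×ammine (neutral); total -4. So Zn + (-4) = 2−, giving Zn = +2.
The complex ion is anionic, so zinc takes the -ate form zincate(II).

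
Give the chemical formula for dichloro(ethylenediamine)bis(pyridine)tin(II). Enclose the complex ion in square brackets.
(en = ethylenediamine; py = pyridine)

Ligands: 1 ethylenediamine (en, neutral), 2 pyridine (py, neutral), 2 chloro (Cl, -1). Ligand charge sum = -2.
With Sn in oxidation state +2, the complex ion is [Sn...].

[SnCl2(en)(py)2]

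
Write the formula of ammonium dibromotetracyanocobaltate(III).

Ligands: 2 bromo (Br, -1), 4 cyano (CN, -1). Ligand charge sum = -6.
Charge balance with ammonium (+1) requires 1 complex ion per 3 ammonium.

(NH4)3[CoBr2(CN)4]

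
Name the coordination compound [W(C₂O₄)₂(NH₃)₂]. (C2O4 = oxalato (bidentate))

diamminedioxalatotungsten(IV)

There is no counter-ion, so the complex is neutral overall.
Ligand charges: 2×ammine (neutral), 2×oxalato (-2 each); total -4. So W + (-4) = 0, giving W = +4.
Ligands are named alphabetically: ammine before oxalato.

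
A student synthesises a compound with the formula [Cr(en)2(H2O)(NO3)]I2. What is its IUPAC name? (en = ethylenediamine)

aquabis(ethylenediamine)nitratochromium(III) iodide

The 2 iodide counter-ions carry a total charge of -2, so each complex ion is 2+.
Ligand charges: 2×ethylenediamine (neutral), 1×aqua (neutral), 1×nitrato (-1 each); total -1. So Cr + (-1) = 2+, giving Cr = +3.
Ligands are named alphabetically: aqua before ethylenediamine before nitrato.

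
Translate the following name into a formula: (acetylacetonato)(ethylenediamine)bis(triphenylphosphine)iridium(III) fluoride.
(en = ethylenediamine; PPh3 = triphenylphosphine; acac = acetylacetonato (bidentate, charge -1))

Ligands: 1 ethylenediamine (en, neutral), 2 triphenylphosphine (PPh3, neutral), 1 acetylacetonato (acac, -1). Ligand charge sum = -1.
Charge balance with fluoride (-1) requires 1 complex ion per 2 fluoride.

[Ir(acac)(en)(PPh3)2]F2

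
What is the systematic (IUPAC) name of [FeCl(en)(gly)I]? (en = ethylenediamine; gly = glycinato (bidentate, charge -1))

chloro(ethylenediamine)(glycinato)iodoiron(III)

There is no counter-ion, so the complex is neutral overall.
Ligand charges: 1×iodo (-1 each), 1×ethylenediamine (neutral), 1×glycinato (-1 each), 1×chloro (-1 each); total -3. So Fe + (-3) = 0, giving Fe = +3.
Ligands are named alphabetically: chloro before ethylenediamine before glycinato before iodo.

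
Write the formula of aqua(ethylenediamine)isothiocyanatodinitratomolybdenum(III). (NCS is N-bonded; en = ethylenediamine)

[Mo(en)(H2O)(NCS)(NO3)2]

Ligands: 1 aqua (H2O, neutral), 1 isothiocyanato (NCS, -1), 1 ethylenediamine (en, neutral), 2 nitrato (NO3, -1). Ligand charge sum = -3.
With Mo in oxidation state +3, the complex ion is [Mo...].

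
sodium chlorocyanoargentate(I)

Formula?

Ligands: 1 cyano (CN, -1), 1 chloro (Cl, -1). Ligand charge sum = -2.
With Ag in oxidation state +1, the complex ion is [Ag...]^1−.
Charge balance with sodium (+1) requires 1 complex ion per 1 sodium.

Na[AgCl(CN)]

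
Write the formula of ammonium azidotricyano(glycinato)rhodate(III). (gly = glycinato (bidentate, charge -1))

(NH4)2[Rh(CN)3(gly)(N3)]

Ligands: 1 azido (N3, -1), 1 glycinato (gly, -1), 3 cyano (CN, -1). Ligand charge sum = -5.
Charge balance with ammonium (+1) requires 1 complex ion per 2 ammonium.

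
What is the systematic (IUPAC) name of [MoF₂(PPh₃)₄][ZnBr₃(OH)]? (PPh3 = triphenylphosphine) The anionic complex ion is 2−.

Both ions are complex: the cation is named first with the plain metal name, the anion second with the -ate form; each ion's ligands are alphabetised independently.
The complex anion is given as 2−; its ligand charges sum to -4, so Zn = +2.
A 1:1 salt means the cation carries the equal and opposite charge, 2+.
Cation: ligand charges sum to -2; for the ion to be 2+, Mo = +4.

difluorotetrakis(triphenylphosphine)molybdenum(IV) tribromohydroxozincate(II)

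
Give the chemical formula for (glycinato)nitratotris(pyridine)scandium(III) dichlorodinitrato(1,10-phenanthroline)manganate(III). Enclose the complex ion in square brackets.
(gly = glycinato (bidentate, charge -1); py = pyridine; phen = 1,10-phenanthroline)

Cation [Sc…]: ligand charges -2, Sc(III) ⇒ ion charge 1+.
Anion [Mn…]: ligand charges -4, Mn(III) ⇒ ion charge 1−.
One 1+ cation balances one 1− anion.

[Sc(gly)(NO3)(py)3][MnCl2(NO3)2(phen)]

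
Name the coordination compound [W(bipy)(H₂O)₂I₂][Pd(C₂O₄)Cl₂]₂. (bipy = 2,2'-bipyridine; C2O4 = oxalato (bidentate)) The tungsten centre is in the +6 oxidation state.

diaqua(2,2'-bipyridine)diiodotungsten(VI) dichlorooxalatopalladate(II)

W is given as +6; the cation's ligand charges sum to -2, so the complex cation is 4+.
With 2 anions per cation, each anion must be 4/2 = 2−.
Anion: ligand charges sum to -4; for the ion to be 2−, Pd = +2.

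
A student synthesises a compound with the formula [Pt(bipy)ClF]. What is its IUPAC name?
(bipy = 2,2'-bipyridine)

There is no counter-ion, so the complex is neutral overall.
Ligand charges: 1×2,2'-bipyridine (neutral), 1×fluoro (-1 each), 1×chloro (-1 each); total -2. So Pt + (-2) = 0, giving Pt = +2.
Ligands are named alphabetically: bipyridine before chloro before fluoro.

(2,2'-bipyridine)chlorofluoroplatinum(II)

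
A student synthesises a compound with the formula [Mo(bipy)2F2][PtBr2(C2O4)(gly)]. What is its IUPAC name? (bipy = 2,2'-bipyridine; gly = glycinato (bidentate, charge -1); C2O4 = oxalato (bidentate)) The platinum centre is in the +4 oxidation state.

bis(2,2'-bipyridine)difluoromolybdenum(III) dibromo(glycinato)oxalatoplatinate(IV)

Both ions are complex: the cation is named first with the plain metal name, the anion second with the -ate form; each ion's ligands are alphabetised independently.
Pt is given as +4; the anion's ligand charges sum to -5, so the complex anion is 1−.
A 1:1 salt means the cation carries the equal and opposite charge, 1+.
Cation: ligand charges sum to -2; for the ion to be 1+, Mo = +3.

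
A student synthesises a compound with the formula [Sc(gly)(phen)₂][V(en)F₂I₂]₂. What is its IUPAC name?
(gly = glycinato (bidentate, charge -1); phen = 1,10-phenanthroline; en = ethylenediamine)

Scandium is always +3 in its complexes; the cation's ligand charges sum to -1, so the complex cation is 2+.
With 2 anions per cation, each anion must be 2/2 = 1−.
Anion: ligand charges sum to -4; for the ion to be 1−, V = +3.

(glycinato)bis(1,10-phenanthroline)scandium(III) (ethylenediamine)difluorodiiodovanadate(III)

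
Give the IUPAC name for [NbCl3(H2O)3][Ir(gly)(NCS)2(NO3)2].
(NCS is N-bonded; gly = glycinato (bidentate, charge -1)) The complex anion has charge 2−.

The complex anion is given as 2−; its ligand charges sum to -5, so Ir = +3.
A 1:1 salt means the cation carries the equal and opposite charge, 2+.
Cation: ligand charges sum to -3; for the ion to be 2+, Nb = +5.

triaquatrichloroniobium(V) (glycinato)diisothiocyanatodinitratoiridate(III)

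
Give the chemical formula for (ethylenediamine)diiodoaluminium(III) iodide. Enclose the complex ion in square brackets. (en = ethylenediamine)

[Al(en)I2]I

Ligands: 1 ethylenediamine (en, neutral), 2 iodo (I, -1). Ligand charge sum = -2.
With Al in oxidation state +3, the complex ion is [Al...]^1+.
Charge balance with iodide (-1) requires 1 complex ion per 1 iodide.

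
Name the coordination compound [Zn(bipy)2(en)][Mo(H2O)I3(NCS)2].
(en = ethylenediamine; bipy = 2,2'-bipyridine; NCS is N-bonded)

Both ions are complex: the cation is named first with the plain metal name, the anion second with the -ate form; each ion's ligands are alphabetised independently.
Zinc is always +2 in its complexes; the cation's ligand charges sum to 0, so the complex cation is 2+.
A 1:1 salt means the anion carries the equal and opposite charge, 2−.
Anion: ligand charges sum to -5; for the ion to be 2−, Mo = +3.

bis(2,2'-bipyridine)(ethylenediamine)zinc(II) aquatriiododiisothiocyanatomolybdate(III)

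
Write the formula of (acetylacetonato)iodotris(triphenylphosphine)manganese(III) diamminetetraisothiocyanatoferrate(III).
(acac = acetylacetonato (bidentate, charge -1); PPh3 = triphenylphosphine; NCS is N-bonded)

Cation [Mn…]: ligand charges -2, Mn(III) ⇒ ion charge 1+.
Anion [Fe…]: ligand charges -4, Fe(III) ⇒ ion charge 1−.

[Mn(acac)I(PPh3)3][Fe(NCS)4(NH3)2]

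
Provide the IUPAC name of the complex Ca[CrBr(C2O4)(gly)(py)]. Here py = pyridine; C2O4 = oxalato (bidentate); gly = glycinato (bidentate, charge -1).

The 1 calcium counter-ion carries a total charge of +2, so each complex ion is 2−.
Ligand charges: 1×pyridine (neutral), 1×oxalato (-2 each), 1×bromo (-1 each), 1×glycinato (-1 each); total -4. So Cr + (-4) = 2−, giving Cr = +2.
Ligands are named alphabetically: bromo before glycinato before oxalato before pyridine.
The complex ion is anionic, so chromium takes the -ate form chromate(II).

calcium bromo(glycinato)oxalato(pyridine)chromate(II)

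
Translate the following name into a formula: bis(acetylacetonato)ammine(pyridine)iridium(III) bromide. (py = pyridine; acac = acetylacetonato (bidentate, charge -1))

[Ir(acac)2(NH3)(py)]Br

Ligands: 1 ammine (NH3, neutral), 1 pyridine (py, neutral), 2 acetylacetonato (acac, -1). Ligand charge sum = -2.
With Ir in oxidation state +3, the complex ion is [Ir...]^1+.
Charge balance with bromide (-1) requires 1 complex ion per 1 bromide.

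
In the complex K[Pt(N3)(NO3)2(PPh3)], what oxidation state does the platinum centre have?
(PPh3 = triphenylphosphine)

+2

1 potassium outside the brackets (+1 each) → the complex ion is 1−.
Ligand charges: 2×NO3 = -2; 1×PPh3 neutral; 1×N3 = -1; sum -3.
Pt + (-3) = 1− ⇒ Pt is +2.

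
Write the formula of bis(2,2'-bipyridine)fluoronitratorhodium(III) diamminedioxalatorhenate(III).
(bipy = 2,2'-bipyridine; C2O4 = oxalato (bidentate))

[Rh(bipy)2F(NO3)][Re(C2O4)2(NH3)2]

Cation [Rh…]: ligand charges -2, Rh(III) ⇒ ion charge 1+.
Anion [Re…]: ligand charges -4, Re(III) ⇒ ion charge 1−.
One 1+ cation balances one 1− anion.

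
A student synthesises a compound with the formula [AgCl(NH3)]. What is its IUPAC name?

There is no counter-ion, so the complex is neutral overall.
Ligand charges: 1×chloro (-1 each), 1×ammine (neutral); total -1. So Ag + (-1) = 0, giving Ag = +1.
Ligands are named alphabetically: ammine before chloro.

amminechlorosilver(I)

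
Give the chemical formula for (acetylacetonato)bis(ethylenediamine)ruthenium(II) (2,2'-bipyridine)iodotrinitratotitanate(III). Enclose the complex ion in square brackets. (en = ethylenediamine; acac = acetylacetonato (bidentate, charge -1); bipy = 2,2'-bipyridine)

[Ru(acac)(en)2][Ti(bipy)I(NO3)3]

Cation [Ru…]: ligand charges -1, Ru(II) ⇒ ion charge 1+.
Anion [Ti…]: ligand charges -4, Ti(III) ⇒ ion charge 1−.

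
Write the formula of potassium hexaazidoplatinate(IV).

Ligands: 6 azido (N3, -1). Ligand charge sum = -6.
Charge balance with potassium (+1) requires 1 complex ion per 2 potassium.

K2[Pt(N3)6]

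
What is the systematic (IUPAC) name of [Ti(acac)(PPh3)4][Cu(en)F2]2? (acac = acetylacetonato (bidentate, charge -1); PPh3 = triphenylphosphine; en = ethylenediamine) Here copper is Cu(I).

Both ions are complex: the cation is named first with the plain metal name, the anion second with the -ate form; each ion's ligands are alphabetised independently.
Cu is given as +1; the anion's ligand charges sum to -2, so the complex anion is 1−.
With 2 anions per cation, the cation must be 2×1 = 2+.
Cation: ligand charges sum to -1; for the ion to be 2+, Ti = +3.

(acetylacetonato)tetrakis(triphenylphosphine)titanium(III) (ethylenediamine)difluorocuprate(I)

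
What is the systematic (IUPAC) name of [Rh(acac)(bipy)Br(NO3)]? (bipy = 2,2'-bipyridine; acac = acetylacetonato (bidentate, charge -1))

(acetylacetonato)(2,2'-bipyridine)bromonitratorhodium(III)

There is no counter-ion, so the complex is neutral overall.
Ligand charges: 1×2,2'-bipyridine (neutral), 1×bromo (-1 each), 1×acetylacetonato (-1 each), 1×nitrato (-1 each); total -3. So Rh + (-3) = 0, giving Rh = +3.
Ligands are named alphabetically: acetylacetonato before bipyridine before bromo before nitrato.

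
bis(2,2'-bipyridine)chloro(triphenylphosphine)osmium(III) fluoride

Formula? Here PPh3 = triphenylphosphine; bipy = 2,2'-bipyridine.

Ligands: 1 chloro (Cl, -1), 1 triphenylphosphine (PPh3, neutral), 2 2,2'-bipyridine (bipy, neutral). Ligand charge sum = -1.
With Os in oxidation state +3, the complex ion is [Os...]^2+.
Charge balance with fluoride (-1) requires 1 complex ion per 2 fluoride.

[Os(bipy)2Cl(PPh3)]F2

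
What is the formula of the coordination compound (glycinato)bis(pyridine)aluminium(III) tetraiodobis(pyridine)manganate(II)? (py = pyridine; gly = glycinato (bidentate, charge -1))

Cation [Al…]: ligand charges -1, Al(III) ⇒ ion charge 2+.
Anion [Mn…]: ligand charges -4, Mn(II) ⇒ ion charge 2−.
One 2+ cation balances one 2− anion.

[Al(gly)(py)2][MnI4(py)2]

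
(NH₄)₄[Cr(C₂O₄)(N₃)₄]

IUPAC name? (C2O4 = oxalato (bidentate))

ammonium tetraazidooxalatochromate(II)

The 4 ammonium counter-ions carry a total charge of +4, so each complex ion is 4−.
Ligand charges: 1×oxalato (-2 each), 4×azido (-1 each); total -6. So Cr + (-6) = 4−, giving Cr = +2.
The complex ion is anionic, so chromium takes the -ate form chromate(II).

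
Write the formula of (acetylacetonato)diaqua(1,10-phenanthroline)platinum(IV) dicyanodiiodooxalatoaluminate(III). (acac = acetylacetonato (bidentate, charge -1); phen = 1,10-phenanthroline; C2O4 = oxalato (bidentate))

Cation [Pt…]: ligand charges -1, Pt(IV) ⇒ ion charge 3+.
Anion [Al…]: ligand charges -6, Al(III) ⇒ ion charge 3−.

[Pt(acac)(H2O)2(phen)][Al(C2O4)(CN)2I2]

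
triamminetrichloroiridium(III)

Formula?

Ligands: 3 chloro (Cl, -1), 3 ammine (NH3, neutral). Ligand charge sum = -3.
With Ir in oxidation state +3, the complex ion is [Ir...].

[IrCl3(NH3)3]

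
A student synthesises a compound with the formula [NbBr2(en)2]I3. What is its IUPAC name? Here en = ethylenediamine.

dibromobis(ethylenediamine)niobium(V) iodide

The 3 iodide counter-ions carry a total charge of -3, so each complex ion is 3+.
Ligand charges: 2×bromo (-1 each), 2×ethylenediamine (neutral); total -2. So Nb + (-2) = 3+, giving Nb = +5.
Ligands are named alphabetically: bromo before ethylenediamine.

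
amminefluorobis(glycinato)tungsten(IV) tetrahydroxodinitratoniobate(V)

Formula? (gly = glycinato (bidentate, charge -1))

Cation [W…]: ligand charges -3, W(IV) ⇒ ion charge 1+.
Anion [Nb…]: ligand charges -6, Nb(V) ⇒ ion charge 1−.
One 1+ cation balances one 1− anion.

[WF(gly)2(NH3)][Nb(NO3)2(OH)4]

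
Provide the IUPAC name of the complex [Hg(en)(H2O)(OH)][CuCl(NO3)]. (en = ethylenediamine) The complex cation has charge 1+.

aqua(ethylenediamine)hydroxomercury(II) chloronitratocuprate(I)

Both ions are complex: the cation is named first with the plain metal name, the anion second with the -ate form; each ion's ligands are alphabetised independently.
The complex cation is given as 1+; its ligand charges sum to -1, so Hg = +2.
A 1:1 salt means the anion carries the equal and opposite charge, 1−.
Anion: ligand charges sum to -2; for the ion to be 1−, Cu = +1.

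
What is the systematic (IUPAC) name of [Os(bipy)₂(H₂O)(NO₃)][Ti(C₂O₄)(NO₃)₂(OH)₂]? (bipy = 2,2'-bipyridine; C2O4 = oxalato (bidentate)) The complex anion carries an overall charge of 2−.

Both ions are complex: the cation is named first with the plain metal name, the anion second with the -ate form; each ion's ligands are alphabetised independently.
The complex anion is given as 2−; its ligand charges sum to -6, so Ti = +4.
A 1:1 salt means the cation carries the equal and opposite charge, 2+.
Cation: ligand charges sum to -1; for the ion to be 2+, Os = +3.

aquabis(2,2'-bipyridine)nitratoosmium(III) dihydroxodinitratooxalatotitanate(IV)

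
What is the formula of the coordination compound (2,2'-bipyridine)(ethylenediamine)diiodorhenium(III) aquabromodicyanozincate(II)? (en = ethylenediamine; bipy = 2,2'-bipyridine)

Cation [Re…]: ligand charges -2, Re(III) ⇒ ion charge 1+.
Anion [Zn…]: ligand charges -3, Zn(II) ⇒ ion charge 1−.

[Re(bipy)(en)I2][ZnBr(CN)2(H2O)]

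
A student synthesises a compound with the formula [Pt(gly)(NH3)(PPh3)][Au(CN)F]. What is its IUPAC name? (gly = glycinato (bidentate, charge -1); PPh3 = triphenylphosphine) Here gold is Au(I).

ammine(glycinato)(triphenylphosphine)platinum(II) cyanofluoroaurate(I)

Both ions are complex: the cation is named first with the plain metal name, the anion second with the -ate form; each ion's ligands are alphabetised independently.
Au is given as +1; the anion's ligand charges sum to -2, so the complex anion is 1−.
A 1:1 salt means the cation carries the equal and opposite charge, 1+.
Cation: ligand charges sum to -1; for the ion to be 1+, Pt = +2.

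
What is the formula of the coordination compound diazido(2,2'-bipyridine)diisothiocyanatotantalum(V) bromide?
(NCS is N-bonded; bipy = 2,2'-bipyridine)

[Ta(bipy)(N3)2(NCS)2]Br

Ligands: 2 azido (N3, -1), 2 isothiocyanato (NCS, -1), 1 2,2'-bipyridine (bipy, neutral). Ligand charge sum = -4.
Charge balance with bromide (-1) requires 1 complex ion per 1 bromide.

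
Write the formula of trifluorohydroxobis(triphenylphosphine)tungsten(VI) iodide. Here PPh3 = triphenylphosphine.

[WF3(OH)(PPh3)2]I2

Ligands: 2 triphenylphosphine (PPh3, neutral), 3 fluoro (F, -1), 1 hydroxo (OH, -1). Ligand charge sum = -4.
With W in oxidation state +6, the complex ion is [W...]^2+.
Charge balance with iodide (-1) requires 1 complex ion per 2 iodide.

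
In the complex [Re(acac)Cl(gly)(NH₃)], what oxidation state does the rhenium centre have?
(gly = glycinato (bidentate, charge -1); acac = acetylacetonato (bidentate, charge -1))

+3

No counter-ion: the bracketed complex is neutral.
Ligand charges: 1×gly = -1; 1×acac = -1; 1×Cl = -1; 1×NH3 neutral; sum -3.
Re + (-3) = 0 ⇒ Re is +3.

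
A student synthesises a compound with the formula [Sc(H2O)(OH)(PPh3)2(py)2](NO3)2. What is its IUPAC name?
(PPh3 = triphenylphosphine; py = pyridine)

aquahydroxobis(pyridine)bis(triphenylphosphine)scandium(III) nitrate

The 2 nitrate counter-ions carry a total charge of -2, so each complex ion is 2+.
Ligand charges: 1×hydroxo (-1 each), 2×triphenylphosphine (neutral), 1×aqua (neutral), 2×pyridine (neutral); total -1. So Sc + (-1) = 2+, giving Sc = +3.
Ligands are named alphabetically: aqua before hydroxo before pyridine before triphenylphosphine.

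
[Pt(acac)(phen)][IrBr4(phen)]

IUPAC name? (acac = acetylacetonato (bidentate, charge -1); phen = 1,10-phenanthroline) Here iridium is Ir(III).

Ir is given as +3; the anion's ligand charges sum to -4, so the complex anion is 1−.
A 1:1 salt means the cation carries the equal and opposite charge, 1+.
Cation: ligand charges sum to -1; for the ion to be 1+, Pt = +2.

(acetylacetonato)(1,10-phenanthroline)platinum(II) tetrabromo(1,10-phenanthroline)iridate(III)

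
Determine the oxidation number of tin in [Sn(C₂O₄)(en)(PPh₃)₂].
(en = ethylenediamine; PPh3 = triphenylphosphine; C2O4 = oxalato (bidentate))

+2

No counter-ion: the bracketed complex is neutral.
Ligand charges: 1×en neutral; 2×PPh3 neutral; 1×C2O4 = -2; sum -2.
Sn + (-2) = 0 ⇒ Sn is +2.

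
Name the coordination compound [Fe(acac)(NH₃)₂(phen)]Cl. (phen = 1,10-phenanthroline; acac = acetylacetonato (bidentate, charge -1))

(acetylacetonato)diammine(1,10-phenanthroline)iron(II) chloride

The 1 chloride counter-ion carries a total charge of -1, so each complex ion is 1+.
Ligand charges: 2×ammine (neutral), 1×1,10-phenanthroline (neutral), 1×acetylacetonato (-1 each); total -1. So Fe + (-1) = 1+, giving Fe = +2.
Ligands are named alphabetically: acetylacetonato before ammine before phenanthroline.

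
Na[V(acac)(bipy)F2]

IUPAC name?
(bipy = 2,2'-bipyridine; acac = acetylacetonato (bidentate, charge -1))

The 1 sodium counter-ion carries a total charge of +1, so each complex ion is 1−.
Ligand charges: 1×2,2'-bipyridine (neutral), 1×acetylacetonato (-1 each), 2×fluoro (-1 each); total -3. So V + (-3) = 1−, giving V = +2.
Ligands are named alphabetically: acetylacetonato before bipyridine before fluoro.
The complex ion is anionic, so vanadium takes the -ate form vanadate(II).

sodium (acetylacetonato)(2,2'-bipyridine)difluorovanadate(II)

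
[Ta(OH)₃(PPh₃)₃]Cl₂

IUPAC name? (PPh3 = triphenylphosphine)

The 2 chloride counter-ions carry a total charge of -2, so each complex ion is 2+.
Ligand charges: 3×triphenylphosphine (neutral), 3×hydroxo (-1 each); total -3. So Ta + (-3) = 2+, giving Ta = +5.
Ligands are named alphabetically: hydroxo before triphenylphosphine.

trihydroxotris(triphenylphosphine)tantalum(V) chloride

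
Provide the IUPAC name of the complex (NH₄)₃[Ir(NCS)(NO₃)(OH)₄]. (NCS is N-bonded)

The 3 ammonium counter-ions carry a total charge of +3, so each complex ion is 3−.
Ligand charges: 1×isothiocyanato (-1 each), 4×hydroxo (-1 each), 1×nitrato (-1 each); total -6. So Ir + (-6) = 3−, giving Ir = +3.
Ligands are named alphabetically: hydroxo before isothiocyanato before nitrato.
The complex ion is anionic, so iridium takes the -ate form iridate(III).

ammonium tetrahydroxoisothiocyanatonitratoiridate(III)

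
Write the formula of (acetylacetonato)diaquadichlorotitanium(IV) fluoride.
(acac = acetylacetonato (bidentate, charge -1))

[Ti(acac)Cl2(H2O)2]F

Ligands: 1 acetylacetonato (acac, -1), 2 aqua (H2O, neutral), 2 chloro (Cl, -1). Ligand charge sum = -3.
With Ti in oxidation state +4, the complex ion is [Ti...]^1+.
Charge balance with fluoride (-1) requires 1 complex ion per 1 fluoride.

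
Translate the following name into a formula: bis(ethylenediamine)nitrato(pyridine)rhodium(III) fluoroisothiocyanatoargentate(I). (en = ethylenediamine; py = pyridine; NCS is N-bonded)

Cation [Rh…]: ligand charges -1, Rh(III) ⇒ ion charge 2+.
Anion [Ag…]: ligand charges -2, Ag(I) ⇒ ion charge 1−.
One 2+ cation requires 2 of the 1− anion.

[Rh(en)2(NO3)(py)][AgF(NCS)]2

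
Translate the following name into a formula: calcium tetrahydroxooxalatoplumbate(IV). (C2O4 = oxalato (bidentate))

Ca[Pb(C2O4)(OH)4]

Ligands: 1 oxalato (C2O4, -2), 4 hydroxo (OH, -1). Ligand charge sum = -6.
With Pb in oxidation state +4, the complex ion is [Pb...]^2−.
Charge balance with calcium (+2) requires 1 complex ion per 1 calcium.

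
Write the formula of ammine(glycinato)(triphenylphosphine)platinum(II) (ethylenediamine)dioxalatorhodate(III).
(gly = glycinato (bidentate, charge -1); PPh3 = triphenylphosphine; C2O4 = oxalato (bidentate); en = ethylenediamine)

Cation [Pt…]: ligand charges -1, Pt(II) ⇒ ion charge 1+.
Anion [Rh…]: ligand charges -4, Rh(III) ⇒ ion charge 1−.
One 1+ cation balances one 1− anion.

[Pt(gly)(NH3)(PPh3)][Rh(C2O4)2(en)]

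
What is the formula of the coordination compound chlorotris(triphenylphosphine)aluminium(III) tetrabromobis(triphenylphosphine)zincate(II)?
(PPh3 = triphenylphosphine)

[AlCl(PPh3)3][ZnBr4(PPh3)2]

Cation [Al…]: ligand charges -1, Al(III) ⇒ ion charge 2+.
Anion [Zn…]: ligand charges -4, Zn(II) ⇒ ion charge 2−.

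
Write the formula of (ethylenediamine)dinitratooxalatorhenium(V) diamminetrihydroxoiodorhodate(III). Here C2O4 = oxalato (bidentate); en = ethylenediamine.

Cation [Re…]: ligand charges -4, Re(V) ⇒ ion charge 1+.
Anion [Rh…]: ligand charges -4, Rh(III) ⇒ ion charge 1−.

[Re(C2O4)(en)(NO3)2][RhI(NH3)2(OH)3]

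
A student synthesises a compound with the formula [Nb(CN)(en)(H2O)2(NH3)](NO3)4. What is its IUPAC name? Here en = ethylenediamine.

amminediaquacyano(ethylenediamine)niobium(V) nitrate

The 4 nitrate counter-ions carry a total charge of -4, so each complex ion is 4+.
Ligand charges: 2×aqua (neutral), 1×ammine (neutral), 1×ethylenediamine (neutral), 1×cyano (-1 each); total -1. So Nb + (-1) = 4+, giving Nb = +5.
Ligands are named alphabetically: ammine before aqua before cyano before ethylenediamine.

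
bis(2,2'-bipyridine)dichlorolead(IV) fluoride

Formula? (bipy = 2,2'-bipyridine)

[Pb(bipy)2Cl2]F2

Ligands: 2 2,2'-bipyridine (bipy, neutral), 2 chloro (Cl, -1). Ligand charge sum = -2.
With Pb in oxidation state +4, the complex ion is [Pb...]^2+.
Charge balance with fluoride (-1) requires 1 complex ion per 2 fluoride.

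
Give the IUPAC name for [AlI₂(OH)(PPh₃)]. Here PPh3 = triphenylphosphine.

There is no counter-ion, so the complex is neutral overall.
Ligand charges: 1×triphenylphosphine (neutral), 1×hydroxo (-1 each), 2×iodo (-1 each); total -3. So Al + (-3) = 0, giving Al = +3.
Ligands are named alphabetically: hydroxo before iodo before triphenylphosphine.

hydroxodiiodo(triphenylphosphine)aluminium(III)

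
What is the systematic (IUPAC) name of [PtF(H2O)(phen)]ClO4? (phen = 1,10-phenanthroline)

aquafluoro(1,10-phenanthroline)platinum(II) perchlorate

The 1 perchlorate counter-ion carries a total charge of -1, so each complex ion is 1+.
Ligand charges: 1×1,10-phenanthroline (neutral), 1×aqua (neutral), 1×fluoro (-1 each); total -1. So Pt + (-1) = 1+, giving Pt = +2.
Ligands are named alphabetically: aqua before fluoro before phenanthroline.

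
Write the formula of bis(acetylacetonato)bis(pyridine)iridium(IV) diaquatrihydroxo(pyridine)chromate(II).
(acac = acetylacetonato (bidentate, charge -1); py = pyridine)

[Ir(acac)2(py)2][Cr(H2O)2(OH)3(py)]2

Cation [Ir…]: ligand charges -2, Ir(IV) ⇒ ion charge 2+.
Anion [Cr…]: ligand charges -3, Cr(II) ⇒ ion charge 1−.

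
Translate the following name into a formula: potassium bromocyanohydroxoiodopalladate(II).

Ligands: 1 cyano (CN, -1), 1 iodo (I, -1), 1 hydroxo (OH, -1), 1 bromo (Br, -1). Ligand charge sum = -4.
Charge balance with potassium (+1) requires 1 complex ion per 2 potassium.

K2[PdBr(CN)I(OH)]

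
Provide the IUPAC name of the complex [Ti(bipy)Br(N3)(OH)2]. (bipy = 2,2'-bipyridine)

There is no counter-ion, so the complex is neutral overall.
Ligand charges: 1×azido (-1 each), 2×hydroxo (-1 each), 1×2,2'-bipyridine (neutral), 1×bromo (-1 each); total -4. So Ti + (-4) = 0, giving Ti = +4.
Ligands are named alphabetically: azido before bipyridine before bromo before hydroxo.

azido(2,2'-bipyridine)bromodihydroxotitanium(IV)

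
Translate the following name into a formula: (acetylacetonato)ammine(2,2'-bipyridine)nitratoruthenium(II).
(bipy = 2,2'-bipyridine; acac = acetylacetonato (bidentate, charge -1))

Ligands: 1 2,2'-bipyridine (bipy, neutral), 1 ammine (NH3, neutral), 1 acetylacetonato (acac, -1), 1 nitrato (NO3, -1). Ligand charge sum = -2.
With Ru in oxidation state +2, the complex ion is [Ru...].

[Ru(acac)(bipy)(NH3)(NO3)]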